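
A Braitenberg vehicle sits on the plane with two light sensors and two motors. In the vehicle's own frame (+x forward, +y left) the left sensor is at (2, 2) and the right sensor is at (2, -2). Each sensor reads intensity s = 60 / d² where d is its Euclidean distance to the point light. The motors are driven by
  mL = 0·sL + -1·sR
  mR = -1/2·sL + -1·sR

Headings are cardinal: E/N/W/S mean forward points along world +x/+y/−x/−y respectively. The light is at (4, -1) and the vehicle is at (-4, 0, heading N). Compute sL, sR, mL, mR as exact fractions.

left sensor world pos  = (-6, 2); dL² = 109
right sensor world pos = (-2, 2); dR² = 45
sL = 60/109 = 60/109
sR = 60/45 = 4/3
mL = 0·sL + -1·sR = -4/3
mR = -1/2·sL + -1·sR = -526/327

60/109 4/3 -4/3 -526/327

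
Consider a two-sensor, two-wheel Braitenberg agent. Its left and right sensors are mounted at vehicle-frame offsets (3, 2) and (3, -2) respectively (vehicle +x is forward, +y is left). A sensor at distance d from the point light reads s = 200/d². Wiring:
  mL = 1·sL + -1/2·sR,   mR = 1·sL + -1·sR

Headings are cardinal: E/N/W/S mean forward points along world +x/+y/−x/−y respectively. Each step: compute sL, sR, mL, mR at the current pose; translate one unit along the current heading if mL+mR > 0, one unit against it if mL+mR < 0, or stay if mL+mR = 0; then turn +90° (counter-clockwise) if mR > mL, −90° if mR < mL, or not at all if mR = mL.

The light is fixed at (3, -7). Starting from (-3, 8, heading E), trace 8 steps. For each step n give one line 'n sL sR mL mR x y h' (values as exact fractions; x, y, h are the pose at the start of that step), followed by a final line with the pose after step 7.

0 100/149 100/89 1450/13261 -6000/13261 -3 8 E
1 200/169 8/9 1124/1521 448/1521 -4 8 S
2 50/61 50/89 2925/5429 1400/5429 -4 7 W
3 200/389 8/13 1044/5057 -512/5057 -5 7 N
4 100/157 100/97 1850/15229 -6000/15229 -5 8 E
5 200/193 40/53 6740/10229 2880/10229 -6 8 S
6 25/36 1/2 4/9 7/36 -6 7 W
7 200/433 200/353 27300/152849 -16000/152849 -7 7 N
final -7 8 E

n=0: pose=(-3,8,E); sL=100/149, sR=100/89; mL=1450/13261, mR=-6000/13261; mL+mR=-4550/13261 → advance -1; mR−mL=-50/89 → turn -1·90°
n=1: pose=(-4,8,S); sL=200/169, sR=8/9; mL=1124/1521, mR=448/1521; mL+mR=524/507 → advance +1; mR−mL=-4/9 → turn -1·90°
n=2: pose=(-4,7,W); sL=50/61, sR=50/89; mL=2925/5429, mR=1400/5429; mL+mR=4325/5429 → advance +1; mR−mL=-25/89 → turn -1·90°
n=3: pose=(-5,7,N); sL=200/389, sR=8/13; mL=1044/5057, mR=-512/5057; mL+mR=532/5057 → advance +1; mR−mL=-4/13 → turn -1·90°
n=4: pose=(-5,8,E); sL=100/157, sR=100/97; mL=1850/15229, mR=-6000/15229; mL+mR=-4150/15229 → advance -1; mR−mL=-50/97 → turn -1·90°
n=5: pose=(-6,8,S); sL=200/193, sR=40/53; mL=6740/10229, mR=2880/10229; mL+mR=9620/10229 → advance +1; mR−mL=-20/53 → turn -1·90°
n=6: pose=(-6,7,W); sL=25/36, sR=1/2; mL=4/9, mR=7/36; mL+mR=23/36 → advance +1; mR−mL=-1/4 → turn -1·90°
n=7: pose=(-7,7,N); sL=200/433, sR=200/353; mL=27300/152849, mR=-16000/152849; mL+mR=11300/152849 → advance +1; mR−mL=-100/353 → turn -1·90°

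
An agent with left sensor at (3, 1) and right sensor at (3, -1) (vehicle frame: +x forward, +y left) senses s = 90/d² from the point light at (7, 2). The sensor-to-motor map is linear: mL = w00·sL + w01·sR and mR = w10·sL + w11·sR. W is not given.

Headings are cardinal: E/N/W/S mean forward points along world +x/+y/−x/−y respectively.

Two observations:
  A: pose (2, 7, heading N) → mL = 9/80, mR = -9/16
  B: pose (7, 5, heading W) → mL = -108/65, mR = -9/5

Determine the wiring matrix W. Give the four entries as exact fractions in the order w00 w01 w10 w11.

obs A: pose=(2,7,N) → sL=9/10, sR=9/8, mL=9/80, mR=-9/16
obs B: pose=(7,5,W) → sL=90/13, sR=18/5, mL=-108/65, mR=-9/5
sensor matrix S = [[9/10, 9/8], [90/13, 18/5]]; det S = -5913/1300
solve [mL_A; mL_B] = S·[w00; w01] and [mR_A; mR_B] = S·[w10; w11]:
  w00 = -1/2, w01 = 1/2, w10 = 0, w11 = -1/2

-1/2 1/2 0 -1/2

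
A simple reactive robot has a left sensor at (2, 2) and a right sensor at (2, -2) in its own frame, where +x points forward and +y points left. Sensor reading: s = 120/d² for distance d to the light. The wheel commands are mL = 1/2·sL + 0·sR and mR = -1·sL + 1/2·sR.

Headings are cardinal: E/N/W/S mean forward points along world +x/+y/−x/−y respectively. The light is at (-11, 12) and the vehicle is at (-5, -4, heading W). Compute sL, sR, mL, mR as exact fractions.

left sensor world pos  = (-7, -6); dL² = 340
right sensor world pos = (-7, -2); dR² = 212
sL = 120/340 = 6/17
sR = 120/212 = 30/53
mL = 1/2·sL + 0·sR = 3/17
mR = -1·sL + 1/2·sR = -63/901

6/17 30/53 3/17 -63/901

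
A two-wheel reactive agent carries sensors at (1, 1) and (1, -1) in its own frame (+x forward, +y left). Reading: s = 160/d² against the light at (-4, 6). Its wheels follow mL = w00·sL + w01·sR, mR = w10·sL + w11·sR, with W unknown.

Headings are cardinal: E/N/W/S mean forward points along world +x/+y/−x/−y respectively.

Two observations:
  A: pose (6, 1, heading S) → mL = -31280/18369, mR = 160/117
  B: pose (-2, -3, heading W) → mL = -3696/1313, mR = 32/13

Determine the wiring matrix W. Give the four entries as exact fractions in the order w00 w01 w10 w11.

-1 -1/2 0 1

obs A: pose=(6,1,S) → sL=160/157, sR=160/117, mL=-31280/18369, mR=160/117
obs B: pose=(-2,-3,W) → sL=160/101, sR=32/13, mL=-3696/1313, mR=32/13
sensor matrix S = [[160/157, 160/117], [160/101, 32/13]]; det S = 634880/1855269
solve [mL_A; mL_B] = S·[w00; w01] and [mR_A; mR_B] = S·[w10; w11]:
  w00 = -1, w01 = -1/2, w10 = 0, w11 = 1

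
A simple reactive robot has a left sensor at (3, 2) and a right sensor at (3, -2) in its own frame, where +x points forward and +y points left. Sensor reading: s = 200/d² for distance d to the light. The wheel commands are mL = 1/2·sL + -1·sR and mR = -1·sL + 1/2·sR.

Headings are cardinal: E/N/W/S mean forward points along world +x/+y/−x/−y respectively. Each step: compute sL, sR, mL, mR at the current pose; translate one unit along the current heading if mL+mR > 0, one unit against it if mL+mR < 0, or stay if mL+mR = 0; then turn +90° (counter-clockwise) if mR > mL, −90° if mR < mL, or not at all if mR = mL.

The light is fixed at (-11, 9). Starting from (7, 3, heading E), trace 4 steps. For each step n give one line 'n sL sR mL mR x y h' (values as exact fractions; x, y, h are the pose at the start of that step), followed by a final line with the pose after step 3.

0 200/457 40/101 -8180/46157 -11060/46157 7 3 E
1 100/221 100/153 -50/117 -250/1989 6 3 S
2 200/409 200/449 -36900/183641 -48900/183641 6 4 E
3 50/97 10/13 -645/1261 -165/1261 5 4 S
final 5 5 E

n=0: pose=(7,3,E); sL=200/457, sR=40/101; mL=-8180/46157, mR=-11060/46157; mL+mR=-19240/46157 → advance -1; mR−mL=-2880/46157 → turn -1·90°
n=1: pose=(6,3,S); sL=100/221, sR=100/153; mL=-50/117, mR=-250/1989; mL+mR=-1100/1989 → advance -1; mR−mL=200/663 → turn +1·90°
n=2: pose=(6,4,E); sL=200/409, sR=200/449; mL=-36900/183641, mR=-48900/183641; mL+mR=-85800/183641 → advance -1; mR−mL=-12000/183641 → turn -1·90°
n=3: pose=(5,4,S); sL=50/97, sR=10/13; mL=-645/1261, mR=-165/1261; mL+mR=-810/1261 → advance -1; mR−mL=480/1261 → turn +1·90°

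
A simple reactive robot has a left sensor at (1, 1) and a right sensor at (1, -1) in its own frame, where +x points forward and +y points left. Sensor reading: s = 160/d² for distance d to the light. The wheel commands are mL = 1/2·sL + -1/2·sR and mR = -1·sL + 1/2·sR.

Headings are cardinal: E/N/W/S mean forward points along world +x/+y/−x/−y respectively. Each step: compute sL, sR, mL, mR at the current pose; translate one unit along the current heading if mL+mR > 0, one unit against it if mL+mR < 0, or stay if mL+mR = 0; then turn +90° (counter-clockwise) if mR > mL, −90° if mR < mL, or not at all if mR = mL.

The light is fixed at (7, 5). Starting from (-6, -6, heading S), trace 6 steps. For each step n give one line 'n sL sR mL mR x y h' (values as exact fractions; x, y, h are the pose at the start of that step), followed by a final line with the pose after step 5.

0 5/9 8/17 13/306 -49/153 -6 -6 S
1 160/317 160/277 -3200/87809 -18960/87809 -6 -5 W
2 16/25 80/101 -192/2525 -616/2525 -5 -5 N
3 160/221 32/53 704/11713 -4944/11713 -5 -6 E
4 5/9 8/17 13/306 -49/153 -6 -6 S
5 160/317 160/277 -3200/87809 -18960/87809 -6 -5 W
final -5 -5 N

n=0: pose=(-6,-6,S); sL=5/9, sR=8/17; mL=13/306, mR=-49/153; mL+mR=-5/18 → advance -1; mR−mL=-37/102 → turn -1·90°
n=1: pose=(-6,-5,W); sL=160/317, sR=160/277; mL=-3200/87809, mR=-18960/87809; mL+mR=-80/317 → advance -1; mR−mL=-15760/87809 → turn -1·90°
n=2: pose=(-5,-5,N); sL=16/25, sR=80/101; mL=-192/2525, mR=-616/2525; mL+mR=-8/25 → advance -1; mR−mL=-424/2525 → turn -1·90°
n=3: pose=(-5,-6,E); sL=160/221, sR=32/53; mL=704/11713, mR=-4944/11713; mL+mR=-80/221 → advance -1; mR−mL=-5648/11713 → turn -1·90°
n=4: pose=(-6,-6,S); sL=5/9, sR=8/17; mL=13/306, mR=-49/153; mL+mR=-5/18 → advance -1; mR−mL=-37/102 → turn -1·90°
n=5: pose=(-6,-5,W); sL=160/317, sR=160/277; mL=-3200/87809, mR=-18960/87809; mL+mR=-80/317 → advance -1; mR−mL=-15760/87809 → turn -1·90°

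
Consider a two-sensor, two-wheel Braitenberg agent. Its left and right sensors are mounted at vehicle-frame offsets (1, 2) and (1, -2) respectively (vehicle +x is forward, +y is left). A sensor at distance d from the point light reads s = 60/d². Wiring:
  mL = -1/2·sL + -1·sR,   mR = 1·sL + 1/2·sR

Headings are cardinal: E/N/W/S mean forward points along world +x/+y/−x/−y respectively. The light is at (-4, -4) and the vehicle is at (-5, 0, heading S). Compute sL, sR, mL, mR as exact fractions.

left sensor world pos  = (-3, -1); dL² = 10
right sensor world pos = (-7, -1); dR² = 18
sL = 60/10 = 6
sR = 60/18 = 10/3
mL = -1/2·sL + -1·sR = -19/3
mR = 1·sL + 1/2·sR = 23/3

6 10/3 -19/3 23/3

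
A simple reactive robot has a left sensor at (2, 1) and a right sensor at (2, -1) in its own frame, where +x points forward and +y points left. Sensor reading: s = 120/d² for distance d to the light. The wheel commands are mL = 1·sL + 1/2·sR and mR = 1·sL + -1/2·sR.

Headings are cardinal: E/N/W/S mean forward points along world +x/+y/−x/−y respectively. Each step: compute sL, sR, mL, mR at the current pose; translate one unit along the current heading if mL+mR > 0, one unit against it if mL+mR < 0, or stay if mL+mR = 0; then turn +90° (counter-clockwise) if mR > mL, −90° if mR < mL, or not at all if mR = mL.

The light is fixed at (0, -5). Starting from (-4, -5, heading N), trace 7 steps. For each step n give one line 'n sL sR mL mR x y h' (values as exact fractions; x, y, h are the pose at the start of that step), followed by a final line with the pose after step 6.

0 120/29 120/13 3300/377 -180/377 -4 -5 N
1 15 30 30 0 -4 -4 E
2 24 120/17 468/17 348/17 -3 -4 S
3 60/13 60/13 90/13 30/13 -3 -5 W
4 120/29 120/13 3300/377 -180/377 -4 -5 N
5 15 30 30 0 -4 -4 E
6 24 120/17 468/17 348/17 -3 -4 S
final -3 -5 W

n=0: pose=(-4,-5,N); sL=120/29, sR=120/13; mL=3300/377, mR=-180/377; mL+mR=240/29 → advance +1; mR−mL=-120/13 → turn -1·90°
n=1: pose=(-4,-4,E); sL=15, sR=30; mL=30, mR=0; mL+mR=30 → advance +1; mR−mL=-30 → turn -1·90°
n=2: pose=(-3,-4,S); sL=24, sR=120/17; mL=468/17, mR=348/17; mL+mR=48 → advance +1; mR−mL=-120/17 → turn -1·90°
n=3: pose=(-3,-5,W); sL=60/13, sR=60/13; mL=90/13, mR=30/13; mL+mR=120/13 → advance +1; mR−mL=-60/13 → turn -1·90°
n=4: pose=(-4,-5,N); sL=120/29, sR=120/13; mL=3300/377, mR=-180/377; mL+mR=240/29 → advance +1; mR−mL=-120/13 → turn -1·90°
n=5: pose=(-4,-4,E); sL=15, sR=30; mL=30, mR=0; mL+mR=30 → advance +1; mR−mL=-30 → turn -1·90°
n=6: pose=(-3,-4,S); sL=24, sR=120/17; mL=468/17, mR=348/17; mL+mR=48 → advance +1; mR−mL=-120/17 → turn -1·90°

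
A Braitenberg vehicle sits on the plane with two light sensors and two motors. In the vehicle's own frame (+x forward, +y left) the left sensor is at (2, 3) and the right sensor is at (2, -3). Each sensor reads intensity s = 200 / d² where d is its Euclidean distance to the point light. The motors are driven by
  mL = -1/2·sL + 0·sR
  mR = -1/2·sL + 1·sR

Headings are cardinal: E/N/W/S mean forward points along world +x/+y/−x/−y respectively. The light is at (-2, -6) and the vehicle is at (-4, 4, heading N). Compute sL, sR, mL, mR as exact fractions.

200/169 40/29 -100/169 3860/4901

left sensor world pos  = (-7, 6); dL² = 169
right sensor world pos = (-1, 6); dR² = 145
sL = 200/169 = 200/169
sR = 200/145 = 40/29
mL = -1/2·sL + 0·sR = -100/169
mR = -1/2·sL + 1·sR = 3860/4901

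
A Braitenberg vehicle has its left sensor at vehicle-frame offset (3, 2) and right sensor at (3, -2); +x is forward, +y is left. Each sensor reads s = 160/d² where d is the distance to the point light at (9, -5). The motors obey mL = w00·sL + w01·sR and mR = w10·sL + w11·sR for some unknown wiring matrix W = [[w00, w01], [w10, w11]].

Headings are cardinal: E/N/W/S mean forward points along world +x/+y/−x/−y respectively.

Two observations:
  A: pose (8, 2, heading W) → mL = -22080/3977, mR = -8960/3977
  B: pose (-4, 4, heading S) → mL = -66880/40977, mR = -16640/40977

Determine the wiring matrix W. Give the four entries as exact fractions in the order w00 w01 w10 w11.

-1 -1 -1 1

obs A: pose=(8,2,W) → sL=160/41, sR=160/97, mL=-22080/3977, mR=-8960/3977
obs B: pose=(-4,4,S) → sL=160/157, sR=160/261, mL=-66880/40977, mR=-16640/40977
sensor matrix S = [[160/41, 160/97], [160/157, 160/261]]; det S = 115916800/162965529
solve [mL_A; mL_B] = S·[w00; w01] and [mR_A; mR_B] = S·[w10; w11]:
  w00 = -1, w01 = -1, w10 = -1, w11 = 1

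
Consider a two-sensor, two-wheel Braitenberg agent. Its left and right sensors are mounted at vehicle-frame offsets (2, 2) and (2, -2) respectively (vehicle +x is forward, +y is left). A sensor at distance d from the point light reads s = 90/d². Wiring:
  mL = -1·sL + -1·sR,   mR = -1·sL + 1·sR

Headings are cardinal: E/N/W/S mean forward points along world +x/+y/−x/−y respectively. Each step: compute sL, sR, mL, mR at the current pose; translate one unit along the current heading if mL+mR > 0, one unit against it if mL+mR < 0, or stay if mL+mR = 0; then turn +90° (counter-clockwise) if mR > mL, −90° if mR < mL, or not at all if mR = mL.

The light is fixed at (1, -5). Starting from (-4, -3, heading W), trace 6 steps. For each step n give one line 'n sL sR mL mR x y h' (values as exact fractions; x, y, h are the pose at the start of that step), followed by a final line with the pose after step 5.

0 90/49 18/13 -2052/637 -288/637 -4 -3 W
1 45/2 5/2 -25 -20 -3 -3 S
2 90/29 18 -612/29 432/29 -3 -2 E
3 45/37 45/17 -2430/629 900/629 -4 -2 N
4 90/49 18/13 -2052/637 -288/637 -4 -3 W
5 45/2 5/2 -25 -20 -3 -3 S
final -3 -2 E

n=0: pose=(-4,-3,W); sL=90/49, sR=18/13; mL=-2052/637, mR=-288/637; mL+mR=-180/49 → advance -1; mR−mL=36/13 → turn +1·90°
n=1: pose=(-3,-3,S); sL=45/2, sR=5/2; mL=-25, mR=-20; mL+mR=-45 → advance -1; mR−mL=5 → turn +1·90°
n=2: pose=(-3,-2,E); sL=90/29, sR=18; mL=-612/29, mR=432/29; mL+mR=-180/29 → advance -1; mR−mL=36 → turn +1·90°
n=3: pose=(-4,-2,N); sL=45/37, sR=45/17; mL=-2430/629, mR=900/629; mL+mR=-90/37 → advance -1; mR−mL=90/17 → turn +1·90°
n=4: pose=(-4,-3,W); sL=90/49, sR=18/13; mL=-2052/637, mR=-288/637; mL+mR=-180/49 → advance -1; mR−mL=36/13 → turn +1·90°
n=5: pose=(-3,-3,S); sL=45/2, sR=5/2; mL=-25, mR=-20; mL+mR=-45 → advance -1; mR−mL=5 → turn +1·90°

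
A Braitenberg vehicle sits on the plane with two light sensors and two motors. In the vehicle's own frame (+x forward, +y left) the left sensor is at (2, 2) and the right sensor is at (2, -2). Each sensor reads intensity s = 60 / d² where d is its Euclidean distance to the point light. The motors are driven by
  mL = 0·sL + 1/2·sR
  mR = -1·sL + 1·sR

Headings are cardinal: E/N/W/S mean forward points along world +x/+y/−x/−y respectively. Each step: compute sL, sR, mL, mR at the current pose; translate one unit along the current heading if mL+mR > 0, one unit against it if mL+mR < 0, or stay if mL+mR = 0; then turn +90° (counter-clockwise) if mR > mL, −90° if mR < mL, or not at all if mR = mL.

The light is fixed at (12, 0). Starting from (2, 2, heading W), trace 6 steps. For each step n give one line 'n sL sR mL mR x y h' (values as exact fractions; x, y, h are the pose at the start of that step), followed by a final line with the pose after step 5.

n=0: pose=(2,2,W); sL=5/12, sR=3/8; mL=3/16, mR=-1/24; mL+mR=7/48 → advance +1; mR−mL=-11/48 → turn -1·90°
n=1: pose=(1,2,N); sL=12/37, sR=60/97; mL=30/97, mR=1056/3589; mL+mR=2166/3589 → advance +1; mR−mL=-54/3589 → turn -1·90°
n=2: pose=(1,3,E); sL=30/53, sR=30/41; mL=15/41, mR=360/2173; mL+mR=1155/2173 → advance +1; mR−mL=-435/2173 → turn -1·90°
n=3: pose=(2,3,S); sL=12/13, sR=12/29; mL=6/29, mR=-192/377; mL+mR=-114/377 → advance -1; mR−mL=-270/377 → turn -1·90°
n=4: pose=(2,4,W); sL=15/37, sR=1/3; mL=1/6, mR=-8/111; mL+mR=7/74 → advance +1; mR−mL=-53/222 → turn -1·90°
n=5: pose=(1,4,N); sL=12/41, sR=20/39; mL=10/39, mR=352/1599; mL+mR=254/533 → advance +1; mR−mL=-58/1599 → turn -1·90°

0 5/12 3/8 3/16 -1/24 2 2 W
1 12/37 60/97 30/97 1056/3589 1 2 N
2 30/53 30/41 15/41 360/2173 1 3 E
3 12/13 12/29 6/29 -192/377 2 3 S
4 15/37 1/3 1/6 -8/111 2 4 W
5 12/41 20/39 10/39 352/1599 1 4 N
final 1 5 E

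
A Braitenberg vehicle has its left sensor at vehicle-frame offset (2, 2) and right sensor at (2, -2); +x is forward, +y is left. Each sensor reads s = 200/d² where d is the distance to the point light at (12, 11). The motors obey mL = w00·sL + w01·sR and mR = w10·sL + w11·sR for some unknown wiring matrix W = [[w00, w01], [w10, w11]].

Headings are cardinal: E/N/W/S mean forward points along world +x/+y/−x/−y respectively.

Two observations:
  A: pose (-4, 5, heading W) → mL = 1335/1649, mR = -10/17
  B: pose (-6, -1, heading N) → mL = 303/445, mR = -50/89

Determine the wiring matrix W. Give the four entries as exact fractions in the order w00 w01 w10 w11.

obs A: pose=(-4,5,W) → sL=50/97, sR=10/17, mL=1335/1649, mR=-10/17
obs B: pose=(-6,-1,N) → sL=2/5, sR=50/89, mL=303/445, mR=-50/89
sensor matrix S = [[50/97, 10/17], [2/5, 50/89]]; det S = 7968/146761
solve [mL_A; mL_B] = S·[w00; w01] and [mR_A; mR_B] = S·[w10; w11]:
  w00 = 1, w01 = 1/2, w10 = 0, w11 = -1

1 1/2 0 -1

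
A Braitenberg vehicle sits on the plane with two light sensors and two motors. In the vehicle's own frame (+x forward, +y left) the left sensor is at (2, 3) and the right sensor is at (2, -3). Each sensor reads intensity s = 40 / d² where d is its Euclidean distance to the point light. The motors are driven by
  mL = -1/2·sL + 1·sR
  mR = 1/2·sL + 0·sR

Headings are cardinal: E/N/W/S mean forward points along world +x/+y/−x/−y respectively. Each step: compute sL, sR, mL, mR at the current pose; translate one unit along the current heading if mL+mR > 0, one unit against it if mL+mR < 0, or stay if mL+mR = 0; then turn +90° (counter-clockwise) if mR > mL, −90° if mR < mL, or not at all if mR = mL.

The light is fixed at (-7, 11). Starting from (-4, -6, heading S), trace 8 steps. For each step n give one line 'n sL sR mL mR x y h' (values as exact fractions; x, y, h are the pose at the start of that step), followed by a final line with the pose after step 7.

0 40/397 40/361 8660/143317 20/397 -4 -6 S
1 20/221 20/113 3290/24973 10/221 -4 -7 W
2 40/257 40/281 4660/72217 20/257 -5 -7 N
3 1/10 10/49 151/980 1/20 -5 -6 W
4 40/229 40/241 4340/55189 20/229 -6 -6 N
5 20/181 4/17 554/3077 10/181 -6 -5 W
6 8/41 8/41 4/41 4/41 -7 -5 N
7 20/89 20/89 10/89 10/89 -7 -4 N
final -7 -3 N

n=0: pose=(-4,-6,S); sL=40/397, sR=40/361; mL=8660/143317, mR=20/397; mL+mR=40/361 → advance +1; mR−mL=-1440/143317 → turn -1·90°
n=1: pose=(-4,-7,W); sL=20/221, sR=20/113; mL=3290/24973, mR=10/221; mL+mR=20/113 → advance +1; mR−mL=-2160/24973 → turn -1·90°
n=2: pose=(-5,-7,N); sL=40/257, sR=40/281; mL=4660/72217, mR=20/257; mL+mR=40/281 → advance +1; mR−mL=960/72217 → turn +1·90°
n=3: pose=(-5,-6,W); sL=1/10, sR=10/49; mL=151/980, mR=1/20; mL+mR=10/49 → advance +1; mR−mL=-51/490 → turn -1·90°
n=4: pose=(-6,-6,N); sL=40/229, sR=40/241; mL=4340/55189, mR=20/229; mL+mR=40/241 → advance +1; mR−mL=480/55189 → turn +1·90°
n=5: pose=(-6,-5,W); sL=20/181, sR=4/17; mL=554/3077, mR=10/181; mL+mR=4/17 → advance +1; mR−mL=-384/3077 → turn -1·90°
n=6: pose=(-7,-5,N); sL=8/41, sR=8/41; mL=4/41, mR=4/41; mL+mR=8/41 → advance +1; mR−mL=0 → turn +0·90°
n=7: pose=(-7,-4,N); sL=20/89, sR=20/89; mL=10/89, mR=10/89; mL+mR=20/89 → advance +1; mR−mL=0 → turn +0·90°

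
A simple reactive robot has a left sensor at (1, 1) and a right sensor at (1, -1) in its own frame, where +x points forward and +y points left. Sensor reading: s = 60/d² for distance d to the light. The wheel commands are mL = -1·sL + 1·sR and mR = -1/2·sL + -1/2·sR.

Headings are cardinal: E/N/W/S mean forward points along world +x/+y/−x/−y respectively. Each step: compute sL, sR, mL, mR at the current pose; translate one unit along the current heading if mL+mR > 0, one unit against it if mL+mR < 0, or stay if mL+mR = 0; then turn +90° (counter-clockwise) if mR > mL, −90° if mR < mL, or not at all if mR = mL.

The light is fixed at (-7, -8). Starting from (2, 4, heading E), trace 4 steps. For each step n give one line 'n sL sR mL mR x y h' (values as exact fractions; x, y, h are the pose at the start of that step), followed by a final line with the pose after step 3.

n=0: pose=(2,4,E); sL=60/269, sR=60/221; mL=2880/59449, mR=-14700/59449; mL+mR=-11820/59449 → advance -1; mR−mL=-17580/59449 → turn -1·90°
n=1: pose=(1,4,S); sL=30/101, sR=6/17; mL=96/1717, mR=-558/1717; mL+mR=-462/1717 → advance -1; mR−mL=-654/1717 → turn -1·90°
n=2: pose=(1,5,W); sL=60/193, sR=12/49; mL=-624/9457, mR=-2628/9457; mL+mR=-3252/9457 → advance -1; mR−mL=-2004/9457 → turn -1·90°
n=3: pose=(2,5,N); sL=3/13, sR=15/74; mL=-27/962, mR=-417/1924; mL+mR=-471/1924 → advance -1; mR−mL=-363/1924 → turn -1·90°

0 60/269 60/221 2880/59449 -14700/59449 2 4 E
1 30/101 6/17 96/1717 -558/1717 1 4 S
2 60/193 12/49 -624/9457 -2628/9457 1 5 W
3 3/13 15/74 -27/962 -417/1924 2 5 N
final 2 4 E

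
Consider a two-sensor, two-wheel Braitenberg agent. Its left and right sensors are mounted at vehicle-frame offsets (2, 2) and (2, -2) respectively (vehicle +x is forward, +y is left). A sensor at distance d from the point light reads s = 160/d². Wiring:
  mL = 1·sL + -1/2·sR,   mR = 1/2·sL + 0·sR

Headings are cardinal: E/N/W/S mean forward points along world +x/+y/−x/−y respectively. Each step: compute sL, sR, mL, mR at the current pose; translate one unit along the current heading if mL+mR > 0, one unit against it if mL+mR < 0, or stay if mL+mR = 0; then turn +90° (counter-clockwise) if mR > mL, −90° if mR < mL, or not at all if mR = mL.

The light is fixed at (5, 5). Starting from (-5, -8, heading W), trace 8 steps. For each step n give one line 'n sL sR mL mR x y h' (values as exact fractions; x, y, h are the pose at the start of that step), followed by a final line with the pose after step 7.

0 160/369 32/53 2576/19557 80/369 -5 -8 W
1 80/153 80/197 9640/30141 40/153 -6 -8 S
2 32/85 160/313 3216/26605 16/85 -6 -9 W
3 40/89 40/113 2740/10057 20/89 -7 -9 S
4 32/97 32/73 784/7081 16/97 -7 -10 W
5 16/41 80/257 2472/10537 8/41 -8 -10 S
6 160/549 160/421 23440/231129 80/549 -8 -11 W
7 40/117 8/29 692/3393 20/117 -9 -11 S
final -9 -12 W

n=0: pose=(-5,-8,W); sL=160/369, sR=32/53; mL=2576/19557, mR=80/369; mL+mR=2272/6519 → advance +1; mR−mL=1664/19557 → turn +1·90°
n=1: pose=(-6,-8,S); sL=80/153, sR=80/197; mL=9640/30141, mR=40/153; mL+mR=5840/10047 → advance +1; mR−mL=-1760/30141 → turn -1·90°
n=2: pose=(-6,-9,W); sL=32/85, sR=160/313; mL=3216/26605, mR=16/85; mL+mR=8224/26605 → advance +1; mR−mL=1792/26605 → turn +1·90°
n=3: pose=(-7,-9,S); sL=40/89, sR=40/113; mL=2740/10057, mR=20/89; mL+mR=5000/10057 → advance +1; mR−mL=-480/10057 → turn -1·90°
n=4: pose=(-7,-10,W); sL=32/97, sR=32/73; mL=784/7081, mR=16/97; mL+mR=1952/7081 → advance +1; mR−mL=384/7081 → turn +1·90°
n=5: pose=(-8,-10,S); sL=16/41, sR=80/257; mL=2472/10537, mR=8/41; mL+mR=4528/10537 → advance +1; mR−mL=-416/10537 → turn -1·90°
n=6: pose=(-8,-11,W); sL=160/549, sR=160/421; mL=23440/231129, mR=80/549; mL+mR=19040/77043 → advance +1; mR−mL=10240/231129 → turn +1·90°
n=7: pose=(-9,-11,S); sL=40/117, sR=8/29; mL=692/3393, mR=20/117; mL+mR=424/1131 → advance +1; mR−mL=-112/3393 → turn -1·90°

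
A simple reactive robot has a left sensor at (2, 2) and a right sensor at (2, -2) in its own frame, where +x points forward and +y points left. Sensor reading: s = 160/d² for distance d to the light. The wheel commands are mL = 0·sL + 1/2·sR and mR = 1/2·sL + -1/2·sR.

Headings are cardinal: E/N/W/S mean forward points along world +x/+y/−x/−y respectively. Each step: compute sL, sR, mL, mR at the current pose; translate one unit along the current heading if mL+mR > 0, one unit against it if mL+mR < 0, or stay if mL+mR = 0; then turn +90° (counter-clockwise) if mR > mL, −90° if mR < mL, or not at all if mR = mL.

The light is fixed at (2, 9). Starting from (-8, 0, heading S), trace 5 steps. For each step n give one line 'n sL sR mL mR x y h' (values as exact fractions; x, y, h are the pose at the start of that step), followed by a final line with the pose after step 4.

0 32/37 32/53 16/53 256/1961 -8 0 S
1 5/9 10/13 5/13 -25/234 -8 -1 W
2 160/233 32/29 16/29 -1408/6757 -9 -1 N
3 16/13 80/101 40/101 288/1313 -9 0 E
4 32/37 32/53 16/53 256/1961 -8 0 S
final -8 -1 W

n=0: pose=(-8,0,S); sL=32/37, sR=32/53; mL=16/53, mR=256/1961; mL+mR=16/37 → advance +1; mR−mL=-336/1961 → turn -1·90°
n=1: pose=(-8,-1,W); sL=5/9, sR=10/13; mL=5/13, mR=-25/234; mL+mR=5/18 → advance +1; mR−mL=-115/234 → turn -1·90°
n=2: pose=(-9,-1,N); sL=160/233, sR=32/29; mL=16/29, mR=-1408/6757; mL+mR=80/233 → advance +1; mR−mL=-5136/6757 → turn -1·90°
n=3: pose=(-9,0,E); sL=16/13, sR=80/101; mL=40/101, mR=288/1313; mL+mR=8/13 → advance +1; mR−mL=-232/1313 → turn -1·90°
n=4: pose=(-8,0,S); sL=32/37, sR=32/53; mL=16/53, mR=256/1961; mL+mR=16/37 → advance +1; mR−mL=-336/1961 → turn -1·90°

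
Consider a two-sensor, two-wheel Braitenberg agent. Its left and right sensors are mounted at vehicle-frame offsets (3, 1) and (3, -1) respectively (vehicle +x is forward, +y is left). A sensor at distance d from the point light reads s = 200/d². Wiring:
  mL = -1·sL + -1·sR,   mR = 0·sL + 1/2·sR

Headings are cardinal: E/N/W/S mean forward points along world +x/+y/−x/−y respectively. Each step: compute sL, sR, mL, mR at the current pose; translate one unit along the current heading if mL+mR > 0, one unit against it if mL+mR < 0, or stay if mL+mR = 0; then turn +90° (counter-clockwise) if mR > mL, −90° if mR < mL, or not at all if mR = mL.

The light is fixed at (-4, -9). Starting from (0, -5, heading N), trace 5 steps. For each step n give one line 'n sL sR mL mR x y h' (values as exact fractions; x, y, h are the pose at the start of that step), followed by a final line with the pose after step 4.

0 100/29 100/37 -6600/1073 50/37 0 -5 N
1 40 200/17 -880/17 100/17 0 -6 W
2 50/9 25/2 -325/18 25/4 1 -6 S
3 200/89 200/73 -32400/6497 100/73 1 -5 E
4 100/29 100/37 -6600/1073 50/37 0 -5 N
final 0 -6 W

n=0: pose=(0,-5,N); sL=100/29, sR=100/37; mL=-6600/1073, mR=50/37; mL+mR=-5150/1073 → advance -1; mR−mL=8050/1073 → turn +1·90°
n=1: pose=(0,-6,W); sL=40, sR=200/17; mL=-880/17, mR=100/17; mL+mR=-780/17 → advance -1; mR−mL=980/17 → turn +1·90°
n=2: pose=(1,-6,S); sL=50/9, sR=25/2; mL=-325/18, mR=25/4; mL+mR=-425/36 → advance -1; mR−mL=875/36 → turn +1·90°
n=3: pose=(1,-5,E); sL=200/89, sR=200/73; mL=-32400/6497, mR=100/73; mL+mR=-23500/6497 → advance -1; mR−mL=41300/6497 → turn +1·90°
n=4: pose=(0,-5,N); sL=100/29, sR=100/37; mL=-6600/1073, mR=50/37; mL+mR=-5150/1073 → advance -1; mR−mL=8050/1073 → turn +1·90°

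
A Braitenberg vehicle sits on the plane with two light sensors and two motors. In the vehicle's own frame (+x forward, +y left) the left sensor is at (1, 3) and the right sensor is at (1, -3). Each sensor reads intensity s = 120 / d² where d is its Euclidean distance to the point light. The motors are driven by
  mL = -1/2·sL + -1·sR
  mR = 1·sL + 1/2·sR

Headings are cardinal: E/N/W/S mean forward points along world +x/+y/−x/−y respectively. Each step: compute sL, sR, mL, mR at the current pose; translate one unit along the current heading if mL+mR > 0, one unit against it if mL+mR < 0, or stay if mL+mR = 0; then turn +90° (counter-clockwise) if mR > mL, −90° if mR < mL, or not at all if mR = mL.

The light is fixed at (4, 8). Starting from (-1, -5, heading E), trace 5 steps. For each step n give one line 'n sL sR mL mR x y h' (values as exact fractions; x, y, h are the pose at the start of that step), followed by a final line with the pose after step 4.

n=0: pose=(-1,-5,E); sL=30/29, sR=15/34; mL=-945/986, mR=2475/1972; mL+mR=585/1972 → advance +1; mR−mL=4365/1972 → turn +1·90°
n=1: pose=(0,-5,N); sL=120/193, sR=24/29; mL=-6372/5597, mR=5796/5597; mL+mR=-576/5597 → advance -1; mR−mL=12168/5597 → turn +1·90°
n=2: pose=(0,-6,W); sL=60/157, sR=60/73; mL=-11610/11461, mR=9090/11461; mL+mR=-2520/11461 → advance -1; mR−mL=20700/11461 → turn +1·90°
n=3: pose=(1,-6,S); sL=8/15, sR=40/87; mL=-316/435, mR=332/435; mL+mR=16/435 → advance +1; mR−mL=216/145 → turn +1·90°
n=4: pose=(1,-7,E); sL=30/37, sR=15/41; mL=-1170/1517, mR=3015/3034; mL+mR=675/3034 → advance +1; mR−mL=5355/3034 → turn +1·90°

0 30/29 15/34 -945/986 2475/1972 -1 -5 E
1 120/193 24/29 -6372/5597 5796/5597 0 -5 N
2 60/157 60/73 -11610/11461 9090/11461 0 -6 W
3 8/15 40/87 -316/435 332/435 1 -6 S
4 30/37 15/41 -1170/1517 3015/3034 1 -7 E
final 2 -7 N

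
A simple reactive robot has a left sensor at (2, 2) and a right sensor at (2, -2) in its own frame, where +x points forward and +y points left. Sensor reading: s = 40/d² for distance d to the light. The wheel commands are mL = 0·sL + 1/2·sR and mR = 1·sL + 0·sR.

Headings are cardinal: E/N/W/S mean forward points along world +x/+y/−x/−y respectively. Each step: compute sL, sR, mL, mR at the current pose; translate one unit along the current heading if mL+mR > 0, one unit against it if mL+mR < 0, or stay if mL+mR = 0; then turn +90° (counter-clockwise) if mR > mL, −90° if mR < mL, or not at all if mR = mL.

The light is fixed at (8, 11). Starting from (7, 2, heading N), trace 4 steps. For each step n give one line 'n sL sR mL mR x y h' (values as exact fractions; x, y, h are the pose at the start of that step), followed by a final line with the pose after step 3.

0 20/29 4/5 2/5 20/29 7 2 N
1 40/109 8/9 4/9 40/109 7 3 W
2 10/13 10/9 5/9 10/13 6 3 N
3 40/97 40/41 20/41 40/97 6 4 W
final 5 4 N

n=0: pose=(7,2,N); sL=20/29, sR=4/5; mL=2/5, mR=20/29; mL+mR=158/145 → advance +1; mR−mL=42/145 → turn +1·90°
n=1: pose=(7,3,W); sL=40/109, sR=8/9; mL=4/9, mR=40/109; mL+mR=796/981 → advance +1; mR−mL=-76/981 → turn -1·90°
n=2: pose=(6,3,N); sL=10/13, sR=10/9; mL=5/9, mR=10/13; mL+mR=155/117 → advance +1; mR−mL=25/117 → turn +1·90°
n=3: pose=(6,4,W); sL=40/97, sR=40/41; mL=20/41, mR=40/97; mL+mR=3580/3977 → advance +1; mR−mL=-300/3977 → turn -1·90°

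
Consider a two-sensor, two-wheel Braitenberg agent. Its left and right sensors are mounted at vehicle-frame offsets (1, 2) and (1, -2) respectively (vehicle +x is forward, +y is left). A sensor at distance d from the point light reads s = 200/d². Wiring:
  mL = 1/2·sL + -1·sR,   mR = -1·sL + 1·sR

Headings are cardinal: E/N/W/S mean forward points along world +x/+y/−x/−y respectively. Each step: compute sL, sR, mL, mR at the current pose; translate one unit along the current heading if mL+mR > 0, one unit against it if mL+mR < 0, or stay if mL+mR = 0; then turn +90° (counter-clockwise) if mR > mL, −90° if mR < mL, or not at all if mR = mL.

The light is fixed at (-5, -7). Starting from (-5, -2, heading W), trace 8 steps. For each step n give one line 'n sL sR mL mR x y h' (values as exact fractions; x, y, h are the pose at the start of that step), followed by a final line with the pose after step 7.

n=0: pose=(-5,-2,W); sL=20, sR=4; mL=6, mR=-16; mL+mR=-10 → advance -1; mR−mL=-22 → turn -1·90°
n=1: pose=(-4,-2,N); sL=200/37, sR=40/9; mL=-580/333, mR=-320/333; mL+mR=-100/37 → advance -1; mR−mL=260/333 → turn +1·90°
n=2: pose=(-4,-3,W); sL=50, sR=50/9; mL=175/9, mR=-400/9; mL+mR=-25 → advance -1; mR−mL=-575/9 → turn -1·90°
n=3: pose=(-3,-3,N); sL=8, sR=200/41; mL=-36/41, mR=-128/41; mL+mR=-4 → advance -1; mR−mL=-92/41 → turn -1·90°
n=4: pose=(-3,-4,E); sL=100/17, sR=20; mL=-290/17, mR=240/17; mL+mR=-50/17 → advance -1; mR−mL=530/17 → turn +1·90°
n=5: pose=(-4,-4,N); sL=200/17, sR=8; mL=-36/17, mR=-64/17; mL+mR=-100/17 → advance -1; mR−mL=-28/17 → turn -1·90°
n=6: pose=(-4,-5,E); sL=10, sR=50; mL=-45, mR=40; mL+mR=-5 → advance -1; mR−mL=85 → turn +1·90°
n=7: pose=(-5,-5,N); sL=200/13, sR=200/13; mL=-100/13, mR=0; mL+mR=-100/13 → advance -1; mR−mL=100/13 → turn +1·90°

0 20 4 6 -16 -5 -2 W
1 200/37 40/9 -580/333 -320/333 -4 -2 N
2 50 50/9 175/9 -400/9 -4 -3 W
3 8 200/41 -36/41 -128/41 -3 -3 N
4 100/17 20 -290/17 240/17 -3 -4 E
5 200/17 8 -36/17 -64/17 -4 -4 N
6 10 50 -45 40 -4 -5 E
7 200/13 200/13 -100/13 0 -5 -5 N
final -5 -6 W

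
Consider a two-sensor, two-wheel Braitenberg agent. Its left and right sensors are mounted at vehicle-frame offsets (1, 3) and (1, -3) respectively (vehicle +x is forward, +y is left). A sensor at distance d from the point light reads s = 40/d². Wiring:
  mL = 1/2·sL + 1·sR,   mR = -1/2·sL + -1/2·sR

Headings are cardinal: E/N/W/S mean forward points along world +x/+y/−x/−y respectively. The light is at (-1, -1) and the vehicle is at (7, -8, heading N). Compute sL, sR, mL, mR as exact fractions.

left sensor world pos  = (4, -7); dL² = 61
right sensor world pos = (10, -7); dR² = 157
sL = 40/61 = 40/61
sR = 40/157 = 40/157
mL = 1/2·sL + 1·sR = 5580/9577
mR = -1/2·sL + -1/2·sR = -4360/9577

40/61 40/157 5580/9577 -4360/9577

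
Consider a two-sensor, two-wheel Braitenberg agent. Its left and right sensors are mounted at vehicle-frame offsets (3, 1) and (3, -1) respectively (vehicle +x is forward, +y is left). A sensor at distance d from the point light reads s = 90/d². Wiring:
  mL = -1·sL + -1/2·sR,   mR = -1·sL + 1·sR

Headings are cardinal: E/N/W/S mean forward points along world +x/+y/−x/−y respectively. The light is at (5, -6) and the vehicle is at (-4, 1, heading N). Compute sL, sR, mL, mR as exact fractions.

left sensor world pos  = (-5, 4); dL² = 200
right sensor world pos = (-3, 4); dR² = 164
sL = 90/200 = 9/20
sR = 90/164 = 45/82
mL = -1·sL + -1/2·sR = -297/410
mR = -1·sL + 1·sR = 81/820

9/20 45/82 -297/410 81/820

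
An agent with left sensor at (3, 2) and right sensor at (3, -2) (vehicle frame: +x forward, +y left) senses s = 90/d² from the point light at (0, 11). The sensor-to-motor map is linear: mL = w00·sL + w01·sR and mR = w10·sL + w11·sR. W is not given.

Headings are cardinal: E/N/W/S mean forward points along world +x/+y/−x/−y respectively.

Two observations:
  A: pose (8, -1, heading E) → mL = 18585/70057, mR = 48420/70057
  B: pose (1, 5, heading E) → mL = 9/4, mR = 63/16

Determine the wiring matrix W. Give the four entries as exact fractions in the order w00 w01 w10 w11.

1 -1/2 1 1

obs A: pose=(8,-1,E) → sL=90/221, sR=90/317, mL=18585/70057, mR=48420/70057
obs B: pose=(1,5,E) → sL=45/16, sR=9/8, mL=9/4, mR=63/16
sensor matrix S = [[90/221, 90/317], [45/16, 9/8]]; det S = -190755/560456
solve [mL_A; mL_B] = S·[w00; w01] and [mR_A; mR_B] = S·[w10; w11]:
  w00 = 1, w01 = -1/2, w10 = 1, w11 = 1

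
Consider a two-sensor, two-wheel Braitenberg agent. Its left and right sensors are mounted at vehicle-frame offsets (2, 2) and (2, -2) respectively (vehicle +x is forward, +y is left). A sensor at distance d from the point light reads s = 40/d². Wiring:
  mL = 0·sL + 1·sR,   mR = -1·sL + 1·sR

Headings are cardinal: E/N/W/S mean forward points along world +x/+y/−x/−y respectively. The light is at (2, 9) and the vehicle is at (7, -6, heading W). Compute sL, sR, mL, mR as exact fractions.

left sensor world pos  = (5, -8); dL² = 298
right sensor world pos = (5, -4); dR² = 178
sL = 40/298 = 20/149
sR = 40/178 = 20/89
mL = 0·sL + 1·sR = 20/89
mR = -1·sL + 1·sR = 1200/13261

20/149 20/89 20/89 1200/13261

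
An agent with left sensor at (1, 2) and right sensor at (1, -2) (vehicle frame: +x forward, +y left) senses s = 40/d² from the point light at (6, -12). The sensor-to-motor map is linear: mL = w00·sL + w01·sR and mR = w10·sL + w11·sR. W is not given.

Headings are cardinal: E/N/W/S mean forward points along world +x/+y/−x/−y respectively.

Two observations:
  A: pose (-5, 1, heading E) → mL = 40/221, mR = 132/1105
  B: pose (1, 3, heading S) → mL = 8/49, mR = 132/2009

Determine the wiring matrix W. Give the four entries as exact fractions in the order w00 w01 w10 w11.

obs A: pose=(-5,1,E) → sL=8/65, sR=40/221, mL=40/221, mR=132/1105
obs B: pose=(1,3,S) → sL=8/41, sR=8/49, mL=8/49, mR=132/2009
sensor matrix S = [[8/65, 40/221], [8/41, 8/49]]; det S = -33792/2219945
solve [mL_A; mL_B] = S·[w00; w01] and [mR_A; mR_B] = S·[w10; w11]:
  w00 = 0, w01 = 1, w10 = -1/2, w11 = 1

0 1 -1/2 1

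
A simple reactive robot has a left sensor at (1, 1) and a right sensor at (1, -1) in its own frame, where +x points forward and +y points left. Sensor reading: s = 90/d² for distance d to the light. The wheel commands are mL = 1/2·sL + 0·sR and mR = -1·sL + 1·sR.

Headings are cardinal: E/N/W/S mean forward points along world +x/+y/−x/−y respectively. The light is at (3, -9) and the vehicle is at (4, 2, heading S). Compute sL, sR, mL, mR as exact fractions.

left sensor world pos  = (5, 1); dL² = 104
right sensor world pos = (3, 1); dR² = 100
sL = 90/104 = 45/52
sR = 90/100 = 9/10
mL = 1/2·sL + 0·sR = 45/104
mR = -1·sL + 1·sR = 9/260

45/52 9/10 45/104 9/260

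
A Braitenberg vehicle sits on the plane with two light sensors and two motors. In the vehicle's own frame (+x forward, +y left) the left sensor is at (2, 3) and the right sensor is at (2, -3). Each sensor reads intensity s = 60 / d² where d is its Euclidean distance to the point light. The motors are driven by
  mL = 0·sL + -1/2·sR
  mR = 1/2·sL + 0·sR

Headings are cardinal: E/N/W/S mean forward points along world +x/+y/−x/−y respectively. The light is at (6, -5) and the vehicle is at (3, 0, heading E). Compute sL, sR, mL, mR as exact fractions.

left sensor world pos  = (5, 3); dL² = 65
right sensor world pos = (5, -3); dR² = 5
sL = 60/65 = 12/13
sR = 60/5 = 12
mL = 0·sL + -1/2·sR = -6
mR = 1/2·sL + 0·sR = 6/13

12/13 12 -6 6/13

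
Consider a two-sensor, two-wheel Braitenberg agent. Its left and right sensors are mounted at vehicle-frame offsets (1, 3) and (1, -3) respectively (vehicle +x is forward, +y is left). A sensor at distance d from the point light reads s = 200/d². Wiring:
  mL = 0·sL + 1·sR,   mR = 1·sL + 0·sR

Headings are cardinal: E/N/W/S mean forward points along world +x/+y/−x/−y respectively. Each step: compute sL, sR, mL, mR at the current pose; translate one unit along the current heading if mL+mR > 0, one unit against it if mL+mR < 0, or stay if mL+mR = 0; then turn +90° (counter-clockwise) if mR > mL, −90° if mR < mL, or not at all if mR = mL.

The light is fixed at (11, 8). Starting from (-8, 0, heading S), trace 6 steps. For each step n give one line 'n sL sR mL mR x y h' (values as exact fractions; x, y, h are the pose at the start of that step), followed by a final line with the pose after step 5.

0 200/337 40/113 40/113 200/337 -8 0 S
1 5/9 50/117 50/117 5/9 -8 -1 E
2 40/101 200/289 200/289 40/101 -7 -1 N
3 100/157 20/41 20/41 100/157 -7 0 E
4 200/449 40/49 40/49 200/449 -6 0 N
5 25/34 50/89 50/89 25/34 -6 1 E
final -5 1 N

n=0: pose=(-8,0,S); sL=200/337, sR=40/113; mL=40/113, mR=200/337; mL+mR=36080/38081 → advance +1; mR−mL=9120/38081 → turn +1·90°
n=1: pose=(-8,-1,E); sL=5/9, sR=50/117; mL=50/117, mR=5/9; mL+mR=115/117 → advance +1; mR−mL=5/39 → turn +1·90°
n=2: pose=(-7,-1,N); sL=40/101, sR=200/289; mL=200/289, mR=40/101; mL+mR=31760/29189 → advance +1; mR−mL=-8640/29189 → turn -1·90°
n=3: pose=(-7,0,E); sL=100/157, sR=20/41; mL=20/41, mR=100/157; mL+mR=7240/6437 → advance +1; mR−mL=960/6437 → turn +1·90°
n=4: pose=(-6,0,N); sL=200/449, sR=40/49; mL=40/49, mR=200/449; mL+mR=27760/22001 → advance +1; mR−mL=-8160/22001 → turn -1·90°
n=5: pose=(-6,1,E); sL=25/34, sR=50/89; mL=50/89, mR=25/34; mL+mR=3925/3026 → advance +1; mR−mL=525/3026 → turn +1·90°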